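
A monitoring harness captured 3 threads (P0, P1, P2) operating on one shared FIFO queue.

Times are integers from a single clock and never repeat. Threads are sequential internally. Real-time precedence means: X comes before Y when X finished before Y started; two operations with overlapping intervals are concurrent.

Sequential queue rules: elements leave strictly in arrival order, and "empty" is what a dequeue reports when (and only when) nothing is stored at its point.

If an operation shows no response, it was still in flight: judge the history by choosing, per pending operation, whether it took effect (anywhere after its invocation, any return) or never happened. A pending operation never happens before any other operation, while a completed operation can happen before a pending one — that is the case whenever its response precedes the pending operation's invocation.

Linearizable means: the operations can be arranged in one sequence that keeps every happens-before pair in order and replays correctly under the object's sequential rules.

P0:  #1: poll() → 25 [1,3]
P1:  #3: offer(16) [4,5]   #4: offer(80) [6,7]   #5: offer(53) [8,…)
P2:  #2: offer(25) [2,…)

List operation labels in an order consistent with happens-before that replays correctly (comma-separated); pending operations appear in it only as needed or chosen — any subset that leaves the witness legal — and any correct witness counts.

#2, #1, #3, #4

after step 1 (#2 offer(25) (pending, included)): queue <25>
after step 2 (#1 poll() → 25): queue <>
after step 3 (#3 offer(16)): queue <16>
after step 4 (#4 offer(80)): queue <16,80>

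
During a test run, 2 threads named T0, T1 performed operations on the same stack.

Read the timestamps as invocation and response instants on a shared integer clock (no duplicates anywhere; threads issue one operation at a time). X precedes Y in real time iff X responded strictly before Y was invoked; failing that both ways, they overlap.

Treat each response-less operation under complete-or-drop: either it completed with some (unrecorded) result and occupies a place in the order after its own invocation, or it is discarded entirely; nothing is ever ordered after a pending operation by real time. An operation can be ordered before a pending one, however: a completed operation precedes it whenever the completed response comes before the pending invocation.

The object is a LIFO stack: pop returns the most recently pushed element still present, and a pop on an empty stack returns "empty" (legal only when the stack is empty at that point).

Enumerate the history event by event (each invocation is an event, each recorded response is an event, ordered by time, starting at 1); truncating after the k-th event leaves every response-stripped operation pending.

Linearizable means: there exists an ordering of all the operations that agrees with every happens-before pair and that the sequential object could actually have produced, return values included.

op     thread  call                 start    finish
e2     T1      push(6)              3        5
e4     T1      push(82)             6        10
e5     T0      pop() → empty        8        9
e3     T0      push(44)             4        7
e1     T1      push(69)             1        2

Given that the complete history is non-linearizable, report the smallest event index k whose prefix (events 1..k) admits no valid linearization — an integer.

a valid linearization of events 1..8 exists, for instance e1, e2, e3:
after step 1 (e1 push(69)): stack <69>
after step 2 (e2 push(6)): stack <69,6>
after step 3 (e3 push(44)): stack <69,6,44>
at event 9 (e5's time-9 response) nothing linearizes any more
completion choices over the 1 pending operation (e4) were checked; none helps
take e1, e2, e3, e5 (pending dropped): step 4 already fails, because e5 pop() → empty cannot occur there
take e1, e3, e2, e5 (pending dropped): step 4 already fails, because e5 pop() → empty cannot occur there

9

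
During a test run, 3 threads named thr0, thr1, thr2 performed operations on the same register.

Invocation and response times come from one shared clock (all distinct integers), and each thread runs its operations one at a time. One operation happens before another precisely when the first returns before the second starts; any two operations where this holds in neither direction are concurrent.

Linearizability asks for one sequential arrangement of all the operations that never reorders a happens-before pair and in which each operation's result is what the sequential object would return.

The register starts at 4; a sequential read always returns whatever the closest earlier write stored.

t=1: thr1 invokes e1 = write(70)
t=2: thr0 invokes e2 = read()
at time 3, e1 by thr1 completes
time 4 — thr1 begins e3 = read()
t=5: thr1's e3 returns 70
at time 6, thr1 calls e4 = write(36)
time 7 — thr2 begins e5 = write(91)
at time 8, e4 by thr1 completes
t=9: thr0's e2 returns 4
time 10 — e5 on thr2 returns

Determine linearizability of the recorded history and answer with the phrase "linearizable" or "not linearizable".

linearizable

one valid linearization: e2, e1, e3, e4, e5
after step 1 (e2 read() → 4): value 4
after step 2 (e1 write(70)): value 70
after step 3 (e3 read() → 70): value 70
after step 4 (e4 write(36)): value 36
after step 5 (e5 write(91)): value 91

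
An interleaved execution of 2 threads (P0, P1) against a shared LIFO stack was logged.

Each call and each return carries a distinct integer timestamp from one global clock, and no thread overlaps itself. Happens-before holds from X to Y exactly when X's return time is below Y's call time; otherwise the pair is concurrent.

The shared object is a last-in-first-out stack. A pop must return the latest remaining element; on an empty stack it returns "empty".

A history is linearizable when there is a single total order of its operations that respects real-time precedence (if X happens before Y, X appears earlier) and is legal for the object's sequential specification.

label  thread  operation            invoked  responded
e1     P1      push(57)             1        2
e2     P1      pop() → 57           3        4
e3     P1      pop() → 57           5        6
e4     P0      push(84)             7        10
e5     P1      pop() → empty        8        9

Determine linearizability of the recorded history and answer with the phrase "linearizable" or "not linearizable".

not linearizable

events 1..5 are fine; event 6 — the response of e3 at time 6 — makes the prefix non-linearizable
exactly one order of the 3 completed ops respects real time; the LIFO stack replay fails
sample order e1, e2, e3 stalls at step 3 — e3 pop() → 57 has no legal effect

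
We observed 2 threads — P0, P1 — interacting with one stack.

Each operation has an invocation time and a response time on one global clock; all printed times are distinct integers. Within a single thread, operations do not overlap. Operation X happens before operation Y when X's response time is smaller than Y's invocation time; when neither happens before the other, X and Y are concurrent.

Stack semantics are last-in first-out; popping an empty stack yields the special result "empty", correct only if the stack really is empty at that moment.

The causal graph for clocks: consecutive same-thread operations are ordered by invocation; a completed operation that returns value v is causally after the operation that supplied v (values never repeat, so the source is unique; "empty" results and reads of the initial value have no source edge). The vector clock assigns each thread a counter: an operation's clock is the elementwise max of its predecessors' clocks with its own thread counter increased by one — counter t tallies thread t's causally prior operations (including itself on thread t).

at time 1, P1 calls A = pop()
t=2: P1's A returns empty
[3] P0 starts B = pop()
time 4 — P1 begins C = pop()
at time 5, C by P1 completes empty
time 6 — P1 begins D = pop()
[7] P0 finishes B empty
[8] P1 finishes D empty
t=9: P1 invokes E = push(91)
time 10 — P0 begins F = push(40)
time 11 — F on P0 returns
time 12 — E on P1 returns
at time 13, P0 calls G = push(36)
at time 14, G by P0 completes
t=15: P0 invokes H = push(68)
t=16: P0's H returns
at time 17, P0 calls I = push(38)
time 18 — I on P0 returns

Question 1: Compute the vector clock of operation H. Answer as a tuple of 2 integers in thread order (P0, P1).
(4, 0)

root op A, invoked 1: fresh clock plus P1's own tick → (0, 1)
root op B, invoked 3: fresh clock plus P0's own tick → (1, 0)
C, invoked 4, takes VC(A)=(0, 1) under max, adds 1 for P1 → (0, 2)
F, invoked 10, takes VC(B)=(1, 0) under max, adds 1 for P0 → (2, 0)
D, invoked 6, takes VC(C)=(0, 2) under max, adds 1 for P1 → (0, 3)
G, invoked 13, takes VC(F)=(2, 0) under max, adds 1 for P0 → (3, 0)
E, invoked 9, takes VC(D)=(0, 3) under max, adds 1 for P1 → (0, 4)
H, invoked 15, takes VC(G)=(3, 0) under max, adds 1 for P0 → (4, 0)
I, invoked 17, takes VC(H)=(4, 0) under max, adds 1 for P0 → (5, 0)
target: VC(H) = (4, 0)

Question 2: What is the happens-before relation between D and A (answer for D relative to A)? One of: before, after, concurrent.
after

D spans [6,8], A spans [1,2]
resp(A)=2 < inv(D)=6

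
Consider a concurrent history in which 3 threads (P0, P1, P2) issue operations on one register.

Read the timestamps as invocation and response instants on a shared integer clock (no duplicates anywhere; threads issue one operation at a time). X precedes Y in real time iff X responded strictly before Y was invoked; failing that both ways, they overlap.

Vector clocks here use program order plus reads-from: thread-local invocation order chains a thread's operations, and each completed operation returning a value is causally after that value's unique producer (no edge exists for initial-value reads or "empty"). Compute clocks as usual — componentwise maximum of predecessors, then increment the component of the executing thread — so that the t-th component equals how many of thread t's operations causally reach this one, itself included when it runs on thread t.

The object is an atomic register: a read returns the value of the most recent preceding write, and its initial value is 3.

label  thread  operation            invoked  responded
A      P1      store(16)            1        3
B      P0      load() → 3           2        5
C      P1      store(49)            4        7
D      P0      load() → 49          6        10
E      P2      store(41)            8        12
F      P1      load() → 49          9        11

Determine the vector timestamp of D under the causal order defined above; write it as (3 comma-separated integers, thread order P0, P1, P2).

(2, 2, 0)

root op E, invoked 8: fresh clock plus P2's own tick → (0, 0, 1)
root op A, invoked 1: fresh clock plus P1's own tick → (0, 1, 0)
root op B, invoked 2: fresh clock plus P0's own tick → (1, 0, 0)
C (invocation 4): componentwise max over VC(A)=(0, 1, 0), +1 at P1, giving (0, 2, 0)
F (invocation 9): componentwise max over VC(C)=(0, 2, 0), +1 at P1, giving (0, 3, 0)
D (invocation 6): componentwise max over VC(B)=(1, 0, 0), VC(C)=(0, 2, 0), +1 at P0, giving (2, 2, 0)
target: VC(D) = (2, 2, 0)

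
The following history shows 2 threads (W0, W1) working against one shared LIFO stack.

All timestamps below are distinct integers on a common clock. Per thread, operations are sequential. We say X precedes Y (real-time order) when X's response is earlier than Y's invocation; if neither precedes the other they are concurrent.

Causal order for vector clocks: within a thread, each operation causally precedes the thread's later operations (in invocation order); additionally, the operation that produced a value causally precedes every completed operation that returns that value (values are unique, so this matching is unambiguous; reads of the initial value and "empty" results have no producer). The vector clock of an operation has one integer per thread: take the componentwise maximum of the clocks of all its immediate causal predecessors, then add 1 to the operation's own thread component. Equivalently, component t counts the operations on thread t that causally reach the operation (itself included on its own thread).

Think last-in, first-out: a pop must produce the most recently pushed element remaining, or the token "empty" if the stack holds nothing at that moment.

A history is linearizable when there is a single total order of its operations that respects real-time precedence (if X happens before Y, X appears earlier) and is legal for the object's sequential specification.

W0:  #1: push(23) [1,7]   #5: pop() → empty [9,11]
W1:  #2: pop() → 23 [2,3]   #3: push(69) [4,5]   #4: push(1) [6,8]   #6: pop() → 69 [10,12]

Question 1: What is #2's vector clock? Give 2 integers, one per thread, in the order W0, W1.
Answer: (1, 1)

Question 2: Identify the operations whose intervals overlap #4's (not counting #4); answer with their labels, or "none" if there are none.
Answer: #1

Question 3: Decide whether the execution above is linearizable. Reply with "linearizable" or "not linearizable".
through event 10 a valid linearization exists; event 11 (#5 responding at time 11) ends that
the 5 completed operations admit 4 real-time orders; each fails the LIFO stack replay
include/drop combinations of the 1 pending operation (#6) were all tried; none helps
e.g. #1, #2, #3, #4, #5 (pending dropped): illegal at step 5, since #5 pop() → empty cannot apply there
e.g. #2, #1, #3, #4, #5 (pending dropped): illegal at step 1, since #2 pop() → 23 cannot apply there

not linearizable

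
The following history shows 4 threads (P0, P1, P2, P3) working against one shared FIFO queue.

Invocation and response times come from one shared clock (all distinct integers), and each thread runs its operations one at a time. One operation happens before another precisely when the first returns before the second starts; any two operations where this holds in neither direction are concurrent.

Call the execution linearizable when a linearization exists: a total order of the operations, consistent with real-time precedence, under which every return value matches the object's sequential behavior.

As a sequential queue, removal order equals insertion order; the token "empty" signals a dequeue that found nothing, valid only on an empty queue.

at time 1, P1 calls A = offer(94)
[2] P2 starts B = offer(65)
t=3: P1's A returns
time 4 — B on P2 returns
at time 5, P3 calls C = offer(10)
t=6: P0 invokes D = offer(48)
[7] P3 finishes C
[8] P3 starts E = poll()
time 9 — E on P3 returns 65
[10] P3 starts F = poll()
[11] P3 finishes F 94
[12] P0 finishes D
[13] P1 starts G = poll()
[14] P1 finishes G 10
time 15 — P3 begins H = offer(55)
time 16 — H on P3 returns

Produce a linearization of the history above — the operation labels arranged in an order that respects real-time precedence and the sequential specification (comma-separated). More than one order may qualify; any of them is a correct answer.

after step 1 (B offer(65)): queue <65>
after step 2 (A offer(94)): queue <65,94>
after step 3 (C offer(10)): queue <65,94,10>
after step 4 (D offer(48)): queue <65,94,10,48>
after step 5 (E poll() → 65): queue <94,10,48>
after step 6 (F poll() → 94): queue <10,48>
after step 7 (G poll() → 10): queue <48>
after step 8 (H offer(55)): queue <48,55>

B, A, C, D, E, F, G, H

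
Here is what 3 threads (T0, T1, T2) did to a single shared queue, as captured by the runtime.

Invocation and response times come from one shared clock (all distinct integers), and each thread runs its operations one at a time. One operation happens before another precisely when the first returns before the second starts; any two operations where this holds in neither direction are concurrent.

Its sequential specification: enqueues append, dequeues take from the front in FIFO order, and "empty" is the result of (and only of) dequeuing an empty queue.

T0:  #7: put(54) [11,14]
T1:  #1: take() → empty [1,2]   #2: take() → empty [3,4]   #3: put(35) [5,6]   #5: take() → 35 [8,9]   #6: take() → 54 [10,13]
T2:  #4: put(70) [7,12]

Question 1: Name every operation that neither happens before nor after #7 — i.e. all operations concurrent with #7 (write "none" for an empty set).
Answer: #4, #6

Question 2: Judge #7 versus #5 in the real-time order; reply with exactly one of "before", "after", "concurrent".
Answer: after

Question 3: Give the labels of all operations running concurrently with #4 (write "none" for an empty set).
Answer: #5, #6, #7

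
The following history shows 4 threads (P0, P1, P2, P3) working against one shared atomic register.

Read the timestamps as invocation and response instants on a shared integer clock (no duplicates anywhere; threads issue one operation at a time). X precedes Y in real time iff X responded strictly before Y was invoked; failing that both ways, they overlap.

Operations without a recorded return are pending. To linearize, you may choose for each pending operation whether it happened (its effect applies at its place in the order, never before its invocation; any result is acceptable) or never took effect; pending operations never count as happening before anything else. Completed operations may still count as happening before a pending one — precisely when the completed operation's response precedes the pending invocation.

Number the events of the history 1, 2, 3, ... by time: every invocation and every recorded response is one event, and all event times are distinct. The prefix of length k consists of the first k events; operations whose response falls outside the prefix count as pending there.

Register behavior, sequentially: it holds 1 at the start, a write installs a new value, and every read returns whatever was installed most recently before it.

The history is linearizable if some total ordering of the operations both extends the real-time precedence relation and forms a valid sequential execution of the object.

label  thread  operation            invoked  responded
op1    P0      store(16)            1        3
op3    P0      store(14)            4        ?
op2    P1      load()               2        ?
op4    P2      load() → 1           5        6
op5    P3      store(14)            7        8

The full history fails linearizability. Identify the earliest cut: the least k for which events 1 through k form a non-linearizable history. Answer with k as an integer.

events 1..5 are linearizable, e.g. via op1:
after step 1 (op1 store(16)): value 16
once event 6 joins (op4's response, time 6), exhaustive search finds no witness
no completion choice of the 2 pending operations (op2, op3) rescues it — every subset was tried
one such order, op1, op4 (pending dropped), breaks at step 2 where op4 load() → 1 is illegal

6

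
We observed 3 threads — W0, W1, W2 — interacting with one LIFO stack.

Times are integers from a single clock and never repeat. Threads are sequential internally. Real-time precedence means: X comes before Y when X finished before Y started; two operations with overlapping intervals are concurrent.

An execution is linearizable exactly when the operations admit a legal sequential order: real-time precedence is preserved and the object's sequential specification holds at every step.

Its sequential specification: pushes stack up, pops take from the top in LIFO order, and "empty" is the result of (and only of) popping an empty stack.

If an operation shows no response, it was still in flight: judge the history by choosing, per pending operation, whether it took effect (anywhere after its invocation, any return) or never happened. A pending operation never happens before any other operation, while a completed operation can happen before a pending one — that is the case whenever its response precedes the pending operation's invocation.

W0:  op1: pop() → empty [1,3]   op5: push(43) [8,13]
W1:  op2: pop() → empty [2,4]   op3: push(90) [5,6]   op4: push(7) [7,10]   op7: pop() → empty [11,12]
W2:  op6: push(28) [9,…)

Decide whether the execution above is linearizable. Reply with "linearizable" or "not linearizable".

prefix check: 1..11 passes, 1..12 fails once op7's time-12 response joins
real-time-consistent orders of the 5 completed operations: 2 — all fail the LIFO stack replay
including or dropping the 2 pending operations (op5, op6) in any combination fails
sample order op1, op2, op3, op4, op7 (pending dropped) stalls at step 5 — op7 pop() → empty has no legal effect
sample order op2, op1, op3, op4, op7 (pending dropped) stalls at step 5 — op7 pop() → empty has no legal effect

not linearizable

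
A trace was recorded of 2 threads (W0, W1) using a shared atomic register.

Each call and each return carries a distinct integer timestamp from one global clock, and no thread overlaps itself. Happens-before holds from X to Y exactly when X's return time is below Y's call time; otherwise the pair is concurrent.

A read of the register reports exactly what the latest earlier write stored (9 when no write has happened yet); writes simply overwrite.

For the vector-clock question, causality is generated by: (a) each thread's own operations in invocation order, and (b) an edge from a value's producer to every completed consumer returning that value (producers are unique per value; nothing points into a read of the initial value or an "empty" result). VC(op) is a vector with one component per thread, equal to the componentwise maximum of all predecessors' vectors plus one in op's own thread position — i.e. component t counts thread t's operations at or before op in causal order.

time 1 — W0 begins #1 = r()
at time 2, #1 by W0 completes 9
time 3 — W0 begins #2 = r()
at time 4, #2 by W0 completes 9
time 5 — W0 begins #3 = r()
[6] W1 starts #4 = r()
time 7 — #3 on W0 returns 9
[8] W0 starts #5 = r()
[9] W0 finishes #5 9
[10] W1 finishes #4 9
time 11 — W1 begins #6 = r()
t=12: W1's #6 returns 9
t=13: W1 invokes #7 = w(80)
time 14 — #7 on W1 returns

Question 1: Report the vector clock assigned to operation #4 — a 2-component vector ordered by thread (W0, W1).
invoked at 6, #4 has no predecessors; its own W1 bump gives (0, 1)
invoked at 1, #1 has no predecessors; its own W0 bump gives (1, 0)
from VC(#4)=(0, 1), #6 (invoked 11) maxes components and bumps W1 → (0, 2)
from VC(#1)=(1, 0), #2 (invoked 3) maxes components and bumps W0 → (2, 0)
from VC(#6)=(0, 2), #7 (invoked 13) maxes components and bumps W1 → (0, 3)
from VC(#2)=(2, 0), #3 (invoked 5) maxes components and bumps W0 → (3, 0)
from VC(#3)=(3, 0), #5 (invoked 8) maxes components and bumps W0 → (4, 0)
target: VC(#4) = (0, 1)

(0, 1)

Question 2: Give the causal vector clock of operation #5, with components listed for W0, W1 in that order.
#4, invoked 6, has no incoming edges; only W1's bump applies → (0, 1)
#1, invoked 1, has no incoming edges; only W0's bump applies → (1, 0)
merge at #6 (invoked 11): VC(#4)=(0, 1), own-thread bump on W1 → (0, 2)
merge at #2 (invoked 3): VC(#1)=(1, 0), own-thread bump on W0 → (2, 0)
merge at #7 (invoked 13): VC(#6)=(0, 2), own-thread bump on W1 → (0, 3)
merge at #3 (invoked 5): VC(#2)=(2, 0), own-thread bump on W0 → (3, 0)
merge at #5 (invoked 8): VC(#3)=(3, 0), own-thread bump on W0 → (4, 0)
target: VC(#5) = (4, 0)

(4, 0)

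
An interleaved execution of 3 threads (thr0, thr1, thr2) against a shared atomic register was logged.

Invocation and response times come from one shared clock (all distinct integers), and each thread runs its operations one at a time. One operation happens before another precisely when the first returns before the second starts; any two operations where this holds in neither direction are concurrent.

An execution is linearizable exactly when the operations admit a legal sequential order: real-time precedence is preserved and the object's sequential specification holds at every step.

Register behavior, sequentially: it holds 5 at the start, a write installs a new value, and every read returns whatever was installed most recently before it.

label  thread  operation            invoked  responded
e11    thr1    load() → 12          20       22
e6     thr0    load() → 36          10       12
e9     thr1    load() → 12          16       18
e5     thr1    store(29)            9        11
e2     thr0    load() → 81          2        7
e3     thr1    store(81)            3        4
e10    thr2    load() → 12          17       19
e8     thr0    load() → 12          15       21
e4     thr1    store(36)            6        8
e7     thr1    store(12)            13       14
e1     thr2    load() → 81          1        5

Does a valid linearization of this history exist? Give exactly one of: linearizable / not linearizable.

witness order: e3, e1, e2, e4, e6, e5, e7, e8, e9, e10, e11
step 1: e3 store(81) — value 81
step 2: e1 load() → 81 — value 81
step 3: e2 load() → 81 — value 81
step 4: e4 store(36) — value 36
step 5: e6 load() → 36 — value 36
step 6: e5 store(29) — value 29
step 7: e7 store(12) — value 12
step 8: e8 load() → 12 — value 12
step 9: e9 load() → 12 — value 12
step 10: e10 load() → 12 — value 12
step 11: e11 load() → 12 — value 12

linearizable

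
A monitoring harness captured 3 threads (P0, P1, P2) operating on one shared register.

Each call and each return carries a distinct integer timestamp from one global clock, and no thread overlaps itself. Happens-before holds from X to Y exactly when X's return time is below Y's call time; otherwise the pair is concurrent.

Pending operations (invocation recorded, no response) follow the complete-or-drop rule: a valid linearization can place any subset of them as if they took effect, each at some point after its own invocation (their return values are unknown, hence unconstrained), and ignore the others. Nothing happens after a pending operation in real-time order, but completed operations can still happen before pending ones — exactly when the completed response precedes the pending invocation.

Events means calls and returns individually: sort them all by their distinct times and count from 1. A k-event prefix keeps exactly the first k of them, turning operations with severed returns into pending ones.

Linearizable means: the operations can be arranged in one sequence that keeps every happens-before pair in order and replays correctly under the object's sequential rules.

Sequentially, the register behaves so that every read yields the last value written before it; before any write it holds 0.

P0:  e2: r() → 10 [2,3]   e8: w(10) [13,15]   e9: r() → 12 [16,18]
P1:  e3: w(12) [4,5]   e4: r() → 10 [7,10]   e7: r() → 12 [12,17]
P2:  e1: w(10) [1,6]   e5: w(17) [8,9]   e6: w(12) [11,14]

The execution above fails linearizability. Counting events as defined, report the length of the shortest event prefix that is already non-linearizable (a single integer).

a valid linearization of events 1..9 exists, for instance e1, e2, e3, e4, e5:
after step 1 (e1 w(10)): value 10
after step 2 (e2 r() → 10): value 10
after step 3 (e3 w(12)): value 12
after step 4 (e4 r() (pending, included)): value 12
after step 5 (e5 w(17)): value 17
once event 10 joins (e4's response, time 10), exhaustive search finds no witness
for example e1, e2, e3, e4, e5 fails at step 4: e4 r() → 10 is not legal there
for example e1, e2, e3, e5, e4 fails at step 5: e4 r() → 10 is not legal there

10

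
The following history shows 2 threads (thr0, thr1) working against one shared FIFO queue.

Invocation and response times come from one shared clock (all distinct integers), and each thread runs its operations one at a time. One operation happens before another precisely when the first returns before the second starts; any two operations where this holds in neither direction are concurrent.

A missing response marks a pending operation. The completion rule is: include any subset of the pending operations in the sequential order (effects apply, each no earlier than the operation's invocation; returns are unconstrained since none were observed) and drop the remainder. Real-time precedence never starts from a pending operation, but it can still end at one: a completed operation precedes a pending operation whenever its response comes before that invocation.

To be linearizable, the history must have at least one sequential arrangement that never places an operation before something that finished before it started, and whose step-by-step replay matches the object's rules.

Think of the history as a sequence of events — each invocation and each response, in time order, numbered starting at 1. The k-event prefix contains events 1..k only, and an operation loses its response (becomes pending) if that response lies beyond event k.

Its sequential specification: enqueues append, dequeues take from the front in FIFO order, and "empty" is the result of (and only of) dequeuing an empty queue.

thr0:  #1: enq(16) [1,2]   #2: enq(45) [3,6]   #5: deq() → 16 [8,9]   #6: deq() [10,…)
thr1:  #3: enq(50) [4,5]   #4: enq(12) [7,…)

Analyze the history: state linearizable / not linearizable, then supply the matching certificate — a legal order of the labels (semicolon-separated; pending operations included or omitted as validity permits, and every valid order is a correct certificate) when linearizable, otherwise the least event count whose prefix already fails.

step 1: #1 enq(16) — queue <16>
step 2: #2 enq(45) — queue <16,45>
step 3: #3 enq(50) — queue <16,45,50>
step 4: #4 enq(12) (pending, included) — queue <16,45,50,12>
step 5: #5 deq() → 16 — queue <45,50,12>

linearizable — witness: #1; #2; #3; #4; #5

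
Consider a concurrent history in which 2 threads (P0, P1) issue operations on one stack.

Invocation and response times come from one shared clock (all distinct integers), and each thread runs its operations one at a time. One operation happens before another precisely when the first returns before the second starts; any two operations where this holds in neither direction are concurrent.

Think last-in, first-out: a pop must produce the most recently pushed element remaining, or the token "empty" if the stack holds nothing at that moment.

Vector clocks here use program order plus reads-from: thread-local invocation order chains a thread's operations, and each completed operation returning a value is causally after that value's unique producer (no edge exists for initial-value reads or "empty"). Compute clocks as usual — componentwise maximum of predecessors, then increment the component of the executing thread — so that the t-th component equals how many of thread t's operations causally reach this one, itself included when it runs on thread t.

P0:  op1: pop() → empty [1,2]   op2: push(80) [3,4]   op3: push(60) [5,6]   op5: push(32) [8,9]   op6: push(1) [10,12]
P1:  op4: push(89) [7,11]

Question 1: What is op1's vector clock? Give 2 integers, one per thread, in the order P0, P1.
Answer: (1, 0)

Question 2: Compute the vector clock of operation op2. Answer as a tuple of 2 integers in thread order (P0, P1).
Answer: (2, 0)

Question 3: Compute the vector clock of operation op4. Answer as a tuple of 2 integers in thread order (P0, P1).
Answer: (0, 1)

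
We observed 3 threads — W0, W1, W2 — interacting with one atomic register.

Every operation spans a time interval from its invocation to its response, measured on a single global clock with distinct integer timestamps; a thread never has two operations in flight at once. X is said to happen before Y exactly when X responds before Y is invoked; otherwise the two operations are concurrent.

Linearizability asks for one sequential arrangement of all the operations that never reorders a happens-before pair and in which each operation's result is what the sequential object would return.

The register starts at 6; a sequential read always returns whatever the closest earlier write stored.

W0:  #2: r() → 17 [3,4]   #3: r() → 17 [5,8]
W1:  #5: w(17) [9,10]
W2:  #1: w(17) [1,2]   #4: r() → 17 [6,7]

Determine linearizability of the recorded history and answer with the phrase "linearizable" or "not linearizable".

witness order: #1, #2, #3, #4, #5
after step 1 (#1 w(17)): value 17
after step 2 (#2 r() → 17): value 17
after step 3 (#3 r() → 17): value 17
after step 4 (#4 r() → 17): value 17
after step 5 (#5 w(17)): value 17

linearizable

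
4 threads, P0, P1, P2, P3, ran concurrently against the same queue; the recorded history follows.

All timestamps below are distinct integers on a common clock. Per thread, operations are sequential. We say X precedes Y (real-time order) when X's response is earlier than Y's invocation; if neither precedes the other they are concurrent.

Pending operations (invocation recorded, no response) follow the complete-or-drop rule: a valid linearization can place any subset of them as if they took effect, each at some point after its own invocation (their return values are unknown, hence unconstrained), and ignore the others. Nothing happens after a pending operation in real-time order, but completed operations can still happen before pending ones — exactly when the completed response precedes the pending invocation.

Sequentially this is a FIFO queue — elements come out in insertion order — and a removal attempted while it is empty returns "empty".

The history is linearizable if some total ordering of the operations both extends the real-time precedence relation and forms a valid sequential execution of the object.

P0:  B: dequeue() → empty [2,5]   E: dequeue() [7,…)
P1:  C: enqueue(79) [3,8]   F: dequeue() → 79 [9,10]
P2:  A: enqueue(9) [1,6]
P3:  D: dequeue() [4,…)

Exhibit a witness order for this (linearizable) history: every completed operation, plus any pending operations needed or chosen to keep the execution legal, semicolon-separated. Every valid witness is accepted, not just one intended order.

A; D; B; C; F

step 1: A enqueue(9) — queue <9>
step 2: D dequeue() (pending, included) — queue <>
step 3: B dequeue() → empty — queue <>
step 4: C enqueue(79) — queue <79>
step 5: F dequeue() → 79 — queue <>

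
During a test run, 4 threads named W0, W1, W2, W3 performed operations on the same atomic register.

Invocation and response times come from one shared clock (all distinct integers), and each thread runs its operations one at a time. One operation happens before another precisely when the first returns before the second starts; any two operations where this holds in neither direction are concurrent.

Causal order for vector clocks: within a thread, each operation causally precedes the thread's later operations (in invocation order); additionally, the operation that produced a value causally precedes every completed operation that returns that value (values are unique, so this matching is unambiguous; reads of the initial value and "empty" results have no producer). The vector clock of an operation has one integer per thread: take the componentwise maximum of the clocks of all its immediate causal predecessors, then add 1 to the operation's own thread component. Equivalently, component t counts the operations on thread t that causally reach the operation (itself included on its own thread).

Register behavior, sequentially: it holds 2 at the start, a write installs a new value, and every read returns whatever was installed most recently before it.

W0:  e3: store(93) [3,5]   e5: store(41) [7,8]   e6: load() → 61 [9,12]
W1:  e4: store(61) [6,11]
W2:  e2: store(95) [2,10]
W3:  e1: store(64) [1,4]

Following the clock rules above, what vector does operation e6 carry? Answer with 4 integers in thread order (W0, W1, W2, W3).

VC(e1, invoked at 1): no causal predecessors; +1 on W3 → (0, 0, 0, 1)
VC(e2, invoked at 2): no causal predecessors; +1 on W2 → (0, 0, 1, 0)
VC(e4, invoked at 6): no causal predecessors; +1 on W1 → (0, 1, 0, 0)
VC(e3, invoked at 3): no causal predecessors; +1 on W0 → (1, 0, 0, 0)
from VC(e3)=(1, 0, 0, 0), e5 (invoked 7) maxes components and bumps W0 → (2, 0, 0, 0)
from VC(e4)=(0, 1, 0, 0), VC(e5)=(2, 0, 0, 0), e6 (invoked 9) maxes components and bumps W0 → (3, 1, 0, 0)
target: VC(e6) = (3, 1, 0, 0)

(3, 1, 0, 0)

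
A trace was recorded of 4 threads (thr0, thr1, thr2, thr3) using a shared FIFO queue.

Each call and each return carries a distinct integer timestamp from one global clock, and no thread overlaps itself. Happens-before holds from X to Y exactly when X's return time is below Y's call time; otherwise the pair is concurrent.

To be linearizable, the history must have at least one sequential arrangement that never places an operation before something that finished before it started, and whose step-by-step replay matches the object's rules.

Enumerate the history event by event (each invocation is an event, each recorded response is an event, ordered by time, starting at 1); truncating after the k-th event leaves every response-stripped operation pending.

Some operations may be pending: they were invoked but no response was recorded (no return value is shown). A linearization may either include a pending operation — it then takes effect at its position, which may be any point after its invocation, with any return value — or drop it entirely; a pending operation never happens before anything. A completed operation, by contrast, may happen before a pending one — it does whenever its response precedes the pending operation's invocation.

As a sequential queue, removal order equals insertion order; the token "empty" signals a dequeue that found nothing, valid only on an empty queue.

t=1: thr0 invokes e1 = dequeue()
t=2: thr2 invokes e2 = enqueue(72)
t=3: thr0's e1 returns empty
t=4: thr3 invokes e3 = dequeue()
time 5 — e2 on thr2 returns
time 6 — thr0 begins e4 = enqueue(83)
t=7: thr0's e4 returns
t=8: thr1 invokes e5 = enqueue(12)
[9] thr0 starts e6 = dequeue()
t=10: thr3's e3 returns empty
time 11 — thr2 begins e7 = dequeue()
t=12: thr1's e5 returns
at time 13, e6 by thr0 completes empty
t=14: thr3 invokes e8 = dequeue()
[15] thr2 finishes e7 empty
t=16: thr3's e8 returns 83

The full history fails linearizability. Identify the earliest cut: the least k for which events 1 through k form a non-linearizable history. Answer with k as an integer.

13

events 1..12 are linearizable, e.g. via e1, e3, e2, e4, e5:
1. e1 dequeue() → empty, leaving queue <>
2. e3 dequeue() → empty, leaving queue <>
3. e2 enqueue(72), leaving queue <72>
4. e4 enqueue(83), leaving queue <72,83>
5. e5 enqueue(12), leaving queue <72,83,12>
adding event 13 (e6 responds at 13) leaves no legal real-time order
no escape via the 1 pending operation (e7): every completion choice fails
take e1, e2, e3, e4, e5, e6 (pending dropped): step 3 already fails, because e3 dequeue() → empty cannot occur there
take e1, e2, e3, e4, e6, e5 (pending dropped): step 3 already fails, because e3 dequeue() → empty cannot occur there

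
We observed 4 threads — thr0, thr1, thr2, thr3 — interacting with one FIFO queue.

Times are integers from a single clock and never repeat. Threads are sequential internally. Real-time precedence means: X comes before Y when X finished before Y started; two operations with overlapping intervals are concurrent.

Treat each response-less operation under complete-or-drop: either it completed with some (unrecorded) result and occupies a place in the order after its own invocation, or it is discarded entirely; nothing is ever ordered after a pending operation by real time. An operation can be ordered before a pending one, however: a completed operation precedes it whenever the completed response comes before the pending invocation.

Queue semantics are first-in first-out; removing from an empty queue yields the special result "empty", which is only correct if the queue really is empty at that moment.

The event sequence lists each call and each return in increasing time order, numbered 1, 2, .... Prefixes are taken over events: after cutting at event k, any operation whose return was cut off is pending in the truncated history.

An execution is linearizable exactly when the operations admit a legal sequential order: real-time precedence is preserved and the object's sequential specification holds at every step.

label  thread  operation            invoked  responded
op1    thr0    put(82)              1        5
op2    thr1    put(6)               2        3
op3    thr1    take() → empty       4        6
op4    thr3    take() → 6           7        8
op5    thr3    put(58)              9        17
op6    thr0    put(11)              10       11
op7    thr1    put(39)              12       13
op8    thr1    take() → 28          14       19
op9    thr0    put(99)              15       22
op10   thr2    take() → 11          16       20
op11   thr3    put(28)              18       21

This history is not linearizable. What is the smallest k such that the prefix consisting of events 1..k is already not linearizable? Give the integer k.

a valid linearization of events 1..5 exists, for instance op1, op2:
step 1: op1 put(82) — queue <82>
step 2: op2 put(6) — queue <82,6>
adding event 6 (op3 responds at 6) leaves no legal real-time order
one such order, op1, op2, op3, breaks at step 3 where op3 take() → empty is illegal
one such order, op2, op1, op3, breaks at step 3 where op3 take() → empty is illegal

6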